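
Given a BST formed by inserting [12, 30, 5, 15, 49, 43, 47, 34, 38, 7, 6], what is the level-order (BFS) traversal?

Tree insertion order: [12, 30, 5, 15, 49, 43, 47, 34, 38, 7, 6]
Tree (level-order array): [12, 5, 30, None, 7, 15, 49, 6, None, None, None, 43, None, None, None, 34, 47, None, 38]
BFS from the root, enqueuing left then right child of each popped node:
  queue [12] -> pop 12, enqueue [5, 30], visited so far: [12]
  queue [5, 30] -> pop 5, enqueue [7], visited so far: [12, 5]
  queue [30, 7] -> pop 30, enqueue [15, 49], visited so far: [12, 5, 30]
  queue [7, 15, 49] -> pop 7, enqueue [6], visited so far: [12, 5, 30, 7]
  queue [15, 49, 6] -> pop 15, enqueue [none], visited so far: [12, 5, 30, 7, 15]
  queue [49, 6] -> pop 49, enqueue [43], visited so far: [12, 5, 30, 7, 15, 49]
  queue [6, 43] -> pop 6, enqueue [none], visited so far: [12, 5, 30, 7, 15, 49, 6]
  queue [43] -> pop 43, enqueue [34, 47], visited so far: [12, 5, 30, 7, 15, 49, 6, 43]
  queue [34, 47] -> pop 34, enqueue [38], visited so far: [12, 5, 30, 7, 15, 49, 6, 43, 34]
  queue [47, 38] -> pop 47, enqueue [none], visited so far: [12, 5, 30, 7, 15, 49, 6, 43, 34, 47]
  queue [38] -> pop 38, enqueue [none], visited so far: [12, 5, 30, 7, 15, 49, 6, 43, 34, 47, 38]
Result: [12, 5, 30, 7, 15, 49, 6, 43, 34, 47, 38]


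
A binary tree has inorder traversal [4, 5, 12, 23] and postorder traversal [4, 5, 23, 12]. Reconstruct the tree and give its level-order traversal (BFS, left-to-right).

Inorder:   [4, 5, 12, 23]
Postorder: [4, 5, 23, 12]
Algorithm: postorder visits root last, so walk postorder right-to-left;
each value is the root of the current inorder slice — split it at that
value, recurse on the right subtree first, then the left.
Recursive splits:
  root=12; inorder splits into left=[4, 5], right=[23]
  root=23; inorder splits into left=[], right=[]
  root=5; inorder splits into left=[4], right=[]
  root=4; inorder splits into left=[], right=[]
Reconstructed level-order: [12, 5, 23, 4]


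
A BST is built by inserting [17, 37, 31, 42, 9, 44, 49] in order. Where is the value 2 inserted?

Starting tree (level order): [17, 9, 37, None, None, 31, 42, None, None, None, 44, None, 49]
Insertion path: 17 -> 9
Result: insert 2 as left child of 9
Final tree (level order): [17, 9, 37, 2, None, 31, 42, None, None, None, None, None, 44, None, 49]


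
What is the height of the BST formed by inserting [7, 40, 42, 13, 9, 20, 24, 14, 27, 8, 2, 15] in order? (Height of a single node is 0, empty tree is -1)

Insertion order: [7, 40, 42, 13, 9, 20, 24, 14, 27, 8, 2, 15]
Tree (level-order array): [7, 2, 40, None, None, 13, 42, 9, 20, None, None, 8, None, 14, 24, None, None, None, 15, None, 27]
Compute height bottom-up (empty subtree = -1):
  height(2) = 1 + max(-1, -1) = 0
  height(8) = 1 + max(-1, -1) = 0
  height(9) = 1 + max(0, -1) = 1
  height(15) = 1 + max(-1, -1) = 0
  height(14) = 1 + max(-1, 0) = 1
  height(27) = 1 + max(-1, -1) = 0
  height(24) = 1 + max(-1, 0) = 1
  height(20) = 1 + max(1, 1) = 2
  height(13) = 1 + max(1, 2) = 3
  height(42) = 1 + max(-1, -1) = 0
  height(40) = 1 + max(3, 0) = 4
  height(7) = 1 + max(0, 4) = 5
Height = 5


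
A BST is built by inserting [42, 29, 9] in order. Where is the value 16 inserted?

Starting tree (level order): [42, 29, None, 9]
Insertion path: 42 -> 29 -> 9
Result: insert 16 as right child of 9
Final tree (level order): [42, 29, None, 9, None, None, 16]


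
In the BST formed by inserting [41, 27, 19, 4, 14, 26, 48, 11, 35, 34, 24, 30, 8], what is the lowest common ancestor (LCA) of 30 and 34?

Tree insertion order: [41, 27, 19, 4, 14, 26, 48, 11, 35, 34, 24, 30, 8]
Tree (level-order array): [41, 27, 48, 19, 35, None, None, 4, 26, 34, None, None, 14, 24, None, 30, None, 11, None, None, None, None, None, 8]
In a BST, the LCA of p=30, q=34 is the first node v on the
root-to-leaf path with p <= v <= q (go left if both < v, right if both > v).
Walk from root:
  at 41: both 30 and 34 < 41, go left
  at 27: both 30 and 34 > 27, go right
  at 35: both 30 and 34 < 35, go left
  at 34: 30 <= 34 <= 34, this is the LCA
LCA = 34


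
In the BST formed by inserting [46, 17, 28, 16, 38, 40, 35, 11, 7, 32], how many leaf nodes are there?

Tree built from: [46, 17, 28, 16, 38, 40, 35, 11, 7, 32]
Tree (level-order array): [46, 17, None, 16, 28, 11, None, None, 38, 7, None, 35, 40, None, None, 32]
Rule: A leaf has 0 children.
Per-node child counts:
  node 46: 1 child(ren)
  node 17: 2 child(ren)
  node 16: 1 child(ren)
  node 11: 1 child(ren)
  node 7: 0 child(ren)
  node 28: 1 child(ren)
  node 38: 2 child(ren)
  node 35: 1 child(ren)
  node 32: 0 child(ren)
  node 40: 0 child(ren)
Matching nodes: [7, 32, 40]
Count of leaf nodes: 3


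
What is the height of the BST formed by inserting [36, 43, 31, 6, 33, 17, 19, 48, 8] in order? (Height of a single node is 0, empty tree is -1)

Insertion order: [36, 43, 31, 6, 33, 17, 19, 48, 8]
Tree (level-order array): [36, 31, 43, 6, 33, None, 48, None, 17, None, None, None, None, 8, 19]
Compute height bottom-up (empty subtree = -1):
  height(8) = 1 + max(-1, -1) = 0
  height(19) = 1 + max(-1, -1) = 0
  height(17) = 1 + max(0, 0) = 1
  height(6) = 1 + max(-1, 1) = 2
  height(33) = 1 + max(-1, -1) = 0
  height(31) = 1 + max(2, 0) = 3
  height(48) = 1 + max(-1, -1) = 0
  height(43) = 1 + max(-1, 0) = 1
  height(36) = 1 + max(3, 1) = 4
Height = 4


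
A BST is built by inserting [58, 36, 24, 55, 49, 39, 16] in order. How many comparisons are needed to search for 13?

Search path for 13: 58 -> 36 -> 24 -> 16
Found: False
Comparisons: 4


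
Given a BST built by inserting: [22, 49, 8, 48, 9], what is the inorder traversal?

Tree insertion order: [22, 49, 8, 48, 9]
Tree (level-order array): [22, 8, 49, None, 9, 48]
Inorder traversal: [8, 9, 22, 48, 49]


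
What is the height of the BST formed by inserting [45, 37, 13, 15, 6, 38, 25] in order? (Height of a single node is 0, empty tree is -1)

Insertion order: [45, 37, 13, 15, 6, 38, 25]
Tree (level-order array): [45, 37, None, 13, 38, 6, 15, None, None, None, None, None, 25]
Compute height bottom-up (empty subtree = -1):
  height(6) = 1 + max(-1, -1) = 0
  height(25) = 1 + max(-1, -1) = 0
  height(15) = 1 + max(-1, 0) = 1
  height(13) = 1 + max(0, 1) = 2
  height(38) = 1 + max(-1, -1) = 0
  height(37) = 1 + max(2, 0) = 3
  height(45) = 1 + max(3, -1) = 4
Height = 4


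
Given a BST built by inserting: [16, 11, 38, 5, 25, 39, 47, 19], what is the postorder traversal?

Tree insertion order: [16, 11, 38, 5, 25, 39, 47, 19]
Tree (level-order array): [16, 11, 38, 5, None, 25, 39, None, None, 19, None, None, 47]
Postorder traversal: [5, 11, 19, 25, 47, 39, 38, 16]


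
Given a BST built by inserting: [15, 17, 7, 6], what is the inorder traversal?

Tree insertion order: [15, 17, 7, 6]
Tree (level-order array): [15, 7, 17, 6]
Inorder traversal: [6, 7, 15, 17]


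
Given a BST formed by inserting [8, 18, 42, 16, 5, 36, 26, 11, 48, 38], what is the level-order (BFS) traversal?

Tree insertion order: [8, 18, 42, 16, 5, 36, 26, 11, 48, 38]
Tree (level-order array): [8, 5, 18, None, None, 16, 42, 11, None, 36, 48, None, None, 26, 38]
BFS from the root, enqueuing left then right child of each popped node:
  queue [8] -> pop 8, enqueue [5, 18], visited so far: [8]
  queue [5, 18] -> pop 5, enqueue [none], visited so far: [8, 5]
  queue [18] -> pop 18, enqueue [16, 42], visited so far: [8, 5, 18]
  queue [16, 42] -> pop 16, enqueue [11], visited so far: [8, 5, 18, 16]
  queue [42, 11] -> pop 42, enqueue [36, 48], visited so far: [8, 5, 18, 16, 42]
  queue [11, 36, 48] -> pop 11, enqueue [none], visited so far: [8, 5, 18, 16, 42, 11]
  queue [36, 48] -> pop 36, enqueue [26, 38], visited so far: [8, 5, 18, 16, 42, 11, 36]
  queue [48, 26, 38] -> pop 48, enqueue [none], visited so far: [8, 5, 18, 16, 42, 11, 36, 48]
  queue [26, 38] -> pop 26, enqueue [none], visited so far: [8, 5, 18, 16, 42, 11, 36, 48, 26]
  queue [38] -> pop 38, enqueue [none], visited so far: [8, 5, 18, 16, 42, 11, 36, 48, 26, 38]
Result: [8, 5, 18, 16, 42, 11, 36, 48, 26, 38]


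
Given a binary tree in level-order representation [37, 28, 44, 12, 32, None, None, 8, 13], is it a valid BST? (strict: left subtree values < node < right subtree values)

Level-order array: [37, 28, 44, 12, 32, None, None, 8, 13]
Validate using subtree bounds (lo, hi): at each node, require lo < value < hi,
then recurse left with hi=value and right with lo=value.
Preorder trace (stopping at first violation):
  at node 37 with bounds (-inf, +inf): OK
  at node 28 with bounds (-inf, 37): OK
  at node 12 with bounds (-inf, 28): OK
  at node 8 with bounds (-inf, 12): OK
  at node 13 with bounds (12, 28): OK
  at node 32 with bounds (28, 37): OK
  at node 44 with bounds (37, +inf): OK
No violation found at any node.
Result: Valid BST


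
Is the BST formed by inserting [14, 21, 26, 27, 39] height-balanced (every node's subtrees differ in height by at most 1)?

Tree (level-order array): [14, None, 21, None, 26, None, 27, None, 39]
Definition: a tree is height-balanced if, at every node, |h(left) - h(right)| <= 1 (empty subtree has height -1).
Bottom-up per-node check:
  node 39: h_left=-1, h_right=-1, diff=0 [OK], height=0
  node 27: h_left=-1, h_right=0, diff=1 [OK], height=1
  node 26: h_left=-1, h_right=1, diff=2 [FAIL (|-1-1|=2 > 1)], height=2
  node 21: h_left=-1, h_right=2, diff=3 [FAIL (|-1-2|=3 > 1)], height=3
  node 14: h_left=-1, h_right=3, diff=4 [FAIL (|-1-3|=4 > 1)], height=4
Node 26 violates the condition: |-1 - 1| = 2 > 1.
Result: Not balanced


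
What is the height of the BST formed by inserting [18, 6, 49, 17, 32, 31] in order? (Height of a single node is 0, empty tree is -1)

Insertion order: [18, 6, 49, 17, 32, 31]
Tree (level-order array): [18, 6, 49, None, 17, 32, None, None, None, 31]
Compute height bottom-up (empty subtree = -1):
  height(17) = 1 + max(-1, -1) = 0
  height(6) = 1 + max(-1, 0) = 1
  height(31) = 1 + max(-1, -1) = 0
  height(32) = 1 + max(0, -1) = 1
  height(49) = 1 + max(1, -1) = 2
  height(18) = 1 + max(1, 2) = 3
Height = 3


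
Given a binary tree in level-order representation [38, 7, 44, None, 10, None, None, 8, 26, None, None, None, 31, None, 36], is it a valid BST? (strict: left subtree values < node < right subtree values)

Level-order array: [38, 7, 44, None, 10, None, None, 8, 26, None, None, None, 31, None, 36]
Validate using subtree bounds (lo, hi): at each node, require lo < value < hi,
then recurse left with hi=value and right with lo=value.
Preorder trace (stopping at first violation):
  at node 38 with bounds (-inf, +inf): OK
  at node 7 with bounds (-inf, 38): OK
  at node 10 with bounds (7, 38): OK
  at node 8 with bounds (7, 10): OK
  at node 26 with bounds (10, 38): OK
  at node 31 with bounds (26, 38): OK
  at node 36 with bounds (31, 38): OK
  at node 44 with bounds (38, +inf): OK
No violation found at any node.
Result: Valid BST


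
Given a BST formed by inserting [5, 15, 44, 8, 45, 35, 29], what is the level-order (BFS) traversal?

Tree insertion order: [5, 15, 44, 8, 45, 35, 29]
Tree (level-order array): [5, None, 15, 8, 44, None, None, 35, 45, 29]
BFS from the root, enqueuing left then right child of each popped node:
  queue [5] -> pop 5, enqueue [15], visited so far: [5]
  queue [15] -> pop 15, enqueue [8, 44], visited so far: [5, 15]
  queue [8, 44] -> pop 8, enqueue [none], visited so far: [5, 15, 8]
  queue [44] -> pop 44, enqueue [35, 45], visited so far: [5, 15, 8, 44]
  queue [35, 45] -> pop 35, enqueue [29], visited so far: [5, 15, 8, 44, 35]
  queue [45, 29] -> pop 45, enqueue [none], visited so far: [5, 15, 8, 44, 35, 45]
  queue [29] -> pop 29, enqueue [none], visited so far: [5, 15, 8, 44, 35, 45, 29]
Result: [5, 15, 8, 44, 35, 45, 29]


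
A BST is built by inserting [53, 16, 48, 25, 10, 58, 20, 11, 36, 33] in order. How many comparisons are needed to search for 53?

Search path for 53: 53
Found: True
Comparisons: 1


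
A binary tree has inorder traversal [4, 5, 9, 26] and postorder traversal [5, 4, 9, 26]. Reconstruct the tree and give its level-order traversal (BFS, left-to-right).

Inorder:   [4, 5, 9, 26]
Postorder: [5, 4, 9, 26]
Algorithm: postorder visits root last, so walk postorder right-to-left;
each value is the root of the current inorder slice — split it at that
value, recurse on the right subtree first, then the left.
Recursive splits:
  root=26; inorder splits into left=[4, 5, 9], right=[]
  root=9; inorder splits into left=[4, 5], right=[]
  root=4; inorder splits into left=[], right=[5]
  root=5; inorder splits into left=[], right=[]
Reconstructed level-order: [26, 9, 4, 5]


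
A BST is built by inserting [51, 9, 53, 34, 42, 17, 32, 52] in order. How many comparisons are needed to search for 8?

Search path for 8: 51 -> 9
Found: False
Comparisons: 2


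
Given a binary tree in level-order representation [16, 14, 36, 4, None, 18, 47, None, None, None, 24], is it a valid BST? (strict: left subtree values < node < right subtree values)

Level-order array: [16, 14, 36, 4, None, 18, 47, None, None, None, 24]
Validate using subtree bounds (lo, hi): at each node, require lo < value < hi,
then recurse left with hi=value and right with lo=value.
Preorder trace (stopping at first violation):
  at node 16 with bounds (-inf, +inf): OK
  at node 14 with bounds (-inf, 16): OK
  at node 4 with bounds (-inf, 14): OK
  at node 36 with bounds (16, +inf): OK
  at node 18 with bounds (16, 36): OK
  at node 24 with bounds (18, 36): OK
  at node 47 with bounds (36, +inf): OK
No violation found at any node.
Result: Valid BST


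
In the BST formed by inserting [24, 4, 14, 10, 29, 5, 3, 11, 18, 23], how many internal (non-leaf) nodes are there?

Tree built from: [24, 4, 14, 10, 29, 5, 3, 11, 18, 23]
Tree (level-order array): [24, 4, 29, 3, 14, None, None, None, None, 10, 18, 5, 11, None, 23]
Rule: An internal node has at least one child.
Per-node child counts:
  node 24: 2 child(ren)
  node 4: 2 child(ren)
  node 3: 0 child(ren)
  node 14: 2 child(ren)
  node 10: 2 child(ren)
  node 5: 0 child(ren)
  node 11: 0 child(ren)
  node 18: 1 child(ren)
  node 23: 0 child(ren)
  node 29: 0 child(ren)
Matching nodes: [24, 4, 14, 10, 18]
Count of internal (non-leaf) nodes: 5


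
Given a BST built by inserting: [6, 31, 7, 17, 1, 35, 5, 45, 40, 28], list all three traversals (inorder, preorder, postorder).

Tree insertion order: [6, 31, 7, 17, 1, 35, 5, 45, 40, 28]
Tree (level-order array): [6, 1, 31, None, 5, 7, 35, None, None, None, 17, None, 45, None, 28, 40]
Inorder (L, root, R): [1, 5, 6, 7, 17, 28, 31, 35, 40, 45]
Preorder (root, L, R): [6, 1, 5, 31, 7, 17, 28, 35, 45, 40]
Postorder (L, R, root): [5, 1, 28, 17, 7, 40, 45, 35, 31, 6]


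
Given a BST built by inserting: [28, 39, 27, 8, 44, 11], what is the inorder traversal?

Tree insertion order: [28, 39, 27, 8, 44, 11]
Tree (level-order array): [28, 27, 39, 8, None, None, 44, None, 11]
Inorder traversal: [8, 11, 27, 28, 39, 44]


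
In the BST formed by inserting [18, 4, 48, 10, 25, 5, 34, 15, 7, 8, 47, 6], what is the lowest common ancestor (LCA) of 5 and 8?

Tree insertion order: [18, 4, 48, 10, 25, 5, 34, 15, 7, 8, 47, 6]
Tree (level-order array): [18, 4, 48, None, 10, 25, None, 5, 15, None, 34, None, 7, None, None, None, 47, 6, 8]
In a BST, the LCA of p=5, q=8 is the first node v on the
root-to-leaf path with p <= v <= q (go left if both < v, right if both > v).
Walk from root:
  at 18: both 5 and 8 < 18, go left
  at 4: both 5 and 8 > 4, go right
  at 10: both 5 and 8 < 10, go left
  at 5: 5 <= 5 <= 8, this is the LCA
LCA = 5


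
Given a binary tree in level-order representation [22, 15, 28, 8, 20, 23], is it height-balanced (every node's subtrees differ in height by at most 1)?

Tree (level-order array): [22, 15, 28, 8, 20, 23]
Definition: a tree is height-balanced if, at every node, |h(left) - h(right)| <= 1 (empty subtree has height -1).
Bottom-up per-node check:
  node 8: h_left=-1, h_right=-1, diff=0 [OK], height=0
  node 20: h_left=-1, h_right=-1, diff=0 [OK], height=0
  node 15: h_left=0, h_right=0, diff=0 [OK], height=1
  node 23: h_left=-1, h_right=-1, diff=0 [OK], height=0
  node 28: h_left=0, h_right=-1, diff=1 [OK], height=1
  node 22: h_left=1, h_right=1, diff=0 [OK], height=2
All nodes satisfy the balance condition.
Result: Balanced


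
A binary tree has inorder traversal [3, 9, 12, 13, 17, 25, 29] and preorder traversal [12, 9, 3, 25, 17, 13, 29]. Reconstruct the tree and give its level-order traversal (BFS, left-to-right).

Inorder:  [3, 9, 12, 13, 17, 25, 29]
Preorder: [12, 9, 3, 25, 17, 13, 29]
Algorithm: preorder visits root first, so consume preorder in order;
for each root, split the current inorder slice at that value into
left-subtree inorder and right-subtree inorder, then recurse.
Recursive splits:
  root=12; inorder splits into left=[3, 9], right=[13, 17, 25, 29]
  root=9; inorder splits into left=[3], right=[]
  root=3; inorder splits into left=[], right=[]
  root=25; inorder splits into left=[13, 17], right=[29]
  root=17; inorder splits into left=[13], right=[]
  root=13; inorder splits into left=[], right=[]
  root=29; inorder splits into left=[], right=[]
Reconstructed level-order: [12, 9, 25, 3, 17, 29, 13]


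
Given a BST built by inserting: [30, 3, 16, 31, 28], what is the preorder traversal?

Tree insertion order: [30, 3, 16, 31, 28]
Tree (level-order array): [30, 3, 31, None, 16, None, None, None, 28]
Preorder traversal: [30, 3, 16, 28, 31]


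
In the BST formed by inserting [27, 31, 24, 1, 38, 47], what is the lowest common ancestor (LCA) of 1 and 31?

Tree insertion order: [27, 31, 24, 1, 38, 47]
Tree (level-order array): [27, 24, 31, 1, None, None, 38, None, None, None, 47]
In a BST, the LCA of p=1, q=31 is the first node v on the
root-to-leaf path with p <= v <= q (go left if both < v, right if both > v).
Walk from root:
  at 27: 1 <= 27 <= 31, this is the LCA
LCA = 27


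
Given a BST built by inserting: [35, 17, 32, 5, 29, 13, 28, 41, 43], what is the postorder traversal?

Tree insertion order: [35, 17, 32, 5, 29, 13, 28, 41, 43]
Tree (level-order array): [35, 17, 41, 5, 32, None, 43, None, 13, 29, None, None, None, None, None, 28]
Postorder traversal: [13, 5, 28, 29, 32, 17, 43, 41, 35]


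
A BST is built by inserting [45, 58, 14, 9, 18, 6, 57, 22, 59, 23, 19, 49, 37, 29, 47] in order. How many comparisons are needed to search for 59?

Search path for 59: 45 -> 58 -> 59
Found: True
Comparisons: 3


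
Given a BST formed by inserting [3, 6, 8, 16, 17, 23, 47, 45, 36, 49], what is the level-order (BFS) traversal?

Tree insertion order: [3, 6, 8, 16, 17, 23, 47, 45, 36, 49]
Tree (level-order array): [3, None, 6, None, 8, None, 16, None, 17, None, 23, None, 47, 45, 49, 36]
BFS from the root, enqueuing left then right child of each popped node:
  queue [3] -> pop 3, enqueue [6], visited so far: [3]
  queue [6] -> pop 6, enqueue [8], visited so far: [3, 6]
  queue [8] -> pop 8, enqueue [16], visited so far: [3, 6, 8]
  queue [16] -> pop 16, enqueue [17], visited so far: [3, 6, 8, 16]
  queue [17] -> pop 17, enqueue [23], visited so far: [3, 6, 8, 16, 17]
  queue [23] -> pop 23, enqueue [47], visited so far: [3, 6, 8, 16, 17, 23]
  queue [47] -> pop 47, enqueue [45, 49], visited so far: [3, 6, 8, 16, 17, 23, 47]
  queue [45, 49] -> pop 45, enqueue [36], visited so far: [3, 6, 8, 16, 17, 23, 47, 45]
  queue [49, 36] -> pop 49, enqueue [none], visited so far: [3, 6, 8, 16, 17, 23, 47, 45, 49]
  queue [36] -> pop 36, enqueue [none], visited so far: [3, 6, 8, 16, 17, 23, 47, 45, 49, 36]
Result: [3, 6, 8, 16, 17, 23, 47, 45, 49, 36]


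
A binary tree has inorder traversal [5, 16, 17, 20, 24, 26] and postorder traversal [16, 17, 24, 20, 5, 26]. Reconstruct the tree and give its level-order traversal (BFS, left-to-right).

Inorder:   [5, 16, 17, 20, 24, 26]
Postorder: [16, 17, 24, 20, 5, 26]
Algorithm: postorder visits root last, so walk postorder right-to-left;
each value is the root of the current inorder slice — split it at that
value, recurse on the right subtree first, then the left.
Recursive splits:
  root=26; inorder splits into left=[5, 16, 17, 20, 24], right=[]
  root=5; inorder splits into left=[], right=[16, 17, 20, 24]
  root=20; inorder splits into left=[16, 17], right=[24]
  root=24; inorder splits into left=[], right=[]
  root=17; inorder splits into left=[16], right=[]
  root=16; inorder splits into left=[], right=[]
Reconstructed level-order: [26, 5, 20, 17, 24, 16]


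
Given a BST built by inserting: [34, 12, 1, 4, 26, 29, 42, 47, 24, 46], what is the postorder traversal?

Tree insertion order: [34, 12, 1, 4, 26, 29, 42, 47, 24, 46]
Tree (level-order array): [34, 12, 42, 1, 26, None, 47, None, 4, 24, 29, 46]
Postorder traversal: [4, 1, 24, 29, 26, 12, 46, 47, 42, 34]


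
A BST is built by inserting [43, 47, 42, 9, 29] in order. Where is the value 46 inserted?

Starting tree (level order): [43, 42, 47, 9, None, None, None, None, 29]
Insertion path: 43 -> 47
Result: insert 46 as left child of 47
Final tree (level order): [43, 42, 47, 9, None, 46, None, None, 29]


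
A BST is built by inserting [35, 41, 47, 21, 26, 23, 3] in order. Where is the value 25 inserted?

Starting tree (level order): [35, 21, 41, 3, 26, None, 47, None, None, 23]
Insertion path: 35 -> 21 -> 26 -> 23
Result: insert 25 as right child of 23
Final tree (level order): [35, 21, 41, 3, 26, None, 47, None, None, 23, None, None, None, None, 25]


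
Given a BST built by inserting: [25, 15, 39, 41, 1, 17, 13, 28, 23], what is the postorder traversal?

Tree insertion order: [25, 15, 39, 41, 1, 17, 13, 28, 23]
Tree (level-order array): [25, 15, 39, 1, 17, 28, 41, None, 13, None, 23]
Postorder traversal: [13, 1, 23, 17, 15, 28, 41, 39, 25]


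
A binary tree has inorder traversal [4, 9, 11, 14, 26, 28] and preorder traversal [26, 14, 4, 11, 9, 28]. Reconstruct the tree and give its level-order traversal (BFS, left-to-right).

Inorder:  [4, 9, 11, 14, 26, 28]
Preorder: [26, 14, 4, 11, 9, 28]
Algorithm: preorder visits root first, so consume preorder in order;
for each root, split the current inorder slice at that value into
left-subtree inorder and right-subtree inorder, then recurse.
Recursive splits:
  root=26; inorder splits into left=[4, 9, 11, 14], right=[28]
  root=14; inorder splits into left=[4, 9, 11], right=[]
  root=4; inorder splits into left=[], right=[9, 11]
  root=11; inorder splits into left=[9], right=[]
  root=9; inorder splits into left=[], right=[]
  root=28; inorder splits into left=[], right=[]
Reconstructed level-order: [26, 14, 28, 4, 11, 9]


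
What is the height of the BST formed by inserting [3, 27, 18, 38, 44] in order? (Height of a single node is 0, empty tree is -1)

Insertion order: [3, 27, 18, 38, 44]
Tree (level-order array): [3, None, 27, 18, 38, None, None, None, 44]
Compute height bottom-up (empty subtree = -1):
  height(18) = 1 + max(-1, -1) = 0
  height(44) = 1 + max(-1, -1) = 0
  height(38) = 1 + max(-1, 0) = 1
  height(27) = 1 + max(0, 1) = 2
  height(3) = 1 + max(-1, 2) = 3
Height = 3


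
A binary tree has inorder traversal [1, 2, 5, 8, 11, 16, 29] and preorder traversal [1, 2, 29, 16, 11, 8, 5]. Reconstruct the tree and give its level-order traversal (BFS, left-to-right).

Inorder:  [1, 2, 5, 8, 11, 16, 29]
Preorder: [1, 2, 29, 16, 11, 8, 5]
Algorithm: preorder visits root first, so consume preorder in order;
for each root, split the current inorder slice at that value into
left-subtree inorder and right-subtree inorder, then recurse.
Recursive splits:
  root=1; inorder splits into left=[], right=[2, 5, 8, 11, 16, 29]
  root=2; inorder splits into left=[], right=[5, 8, 11, 16, 29]
  root=29; inorder splits into left=[5, 8, 11, 16], right=[]
  root=16; inorder splits into left=[5, 8, 11], right=[]
  root=11; inorder splits into left=[5, 8], right=[]
  root=8; inorder splits into left=[5], right=[]
  root=5; inorder splits into left=[], right=[]
Reconstructed level-order: [1, 2, 29, 16, 11, 8, 5]


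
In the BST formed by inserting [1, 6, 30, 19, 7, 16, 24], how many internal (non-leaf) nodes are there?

Tree built from: [1, 6, 30, 19, 7, 16, 24]
Tree (level-order array): [1, None, 6, None, 30, 19, None, 7, 24, None, 16]
Rule: An internal node has at least one child.
Per-node child counts:
  node 1: 1 child(ren)
  node 6: 1 child(ren)
  node 30: 1 child(ren)
  node 19: 2 child(ren)
  node 7: 1 child(ren)
  node 16: 0 child(ren)
  node 24: 0 child(ren)
Matching nodes: [1, 6, 30, 19, 7]
Count of internal (non-leaf) nodes: 5


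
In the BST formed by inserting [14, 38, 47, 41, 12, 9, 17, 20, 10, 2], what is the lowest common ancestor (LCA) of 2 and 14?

Tree insertion order: [14, 38, 47, 41, 12, 9, 17, 20, 10, 2]
Tree (level-order array): [14, 12, 38, 9, None, 17, 47, 2, 10, None, 20, 41]
In a BST, the LCA of p=2, q=14 is the first node v on the
root-to-leaf path with p <= v <= q (go left if both < v, right if both > v).
Walk from root:
  at 14: 2 <= 14 <= 14, this is the LCA
LCA = 14


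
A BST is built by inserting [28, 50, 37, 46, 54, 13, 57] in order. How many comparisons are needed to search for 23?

Search path for 23: 28 -> 13
Found: False
Comparisons: 2


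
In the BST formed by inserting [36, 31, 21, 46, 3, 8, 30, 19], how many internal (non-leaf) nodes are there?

Tree built from: [36, 31, 21, 46, 3, 8, 30, 19]
Tree (level-order array): [36, 31, 46, 21, None, None, None, 3, 30, None, 8, None, None, None, 19]
Rule: An internal node has at least one child.
Per-node child counts:
  node 36: 2 child(ren)
  node 31: 1 child(ren)
  node 21: 2 child(ren)
  node 3: 1 child(ren)
  node 8: 1 child(ren)
  node 19: 0 child(ren)
  node 30: 0 child(ren)
  node 46: 0 child(ren)
Matching nodes: [36, 31, 21, 3, 8]
Count of internal (non-leaf) nodes: 5


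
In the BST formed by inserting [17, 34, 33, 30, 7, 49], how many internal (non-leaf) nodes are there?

Tree built from: [17, 34, 33, 30, 7, 49]
Tree (level-order array): [17, 7, 34, None, None, 33, 49, 30]
Rule: An internal node has at least one child.
Per-node child counts:
  node 17: 2 child(ren)
  node 7: 0 child(ren)
  node 34: 2 child(ren)
  node 33: 1 child(ren)
  node 30: 0 child(ren)
  node 49: 0 child(ren)
Matching nodes: [17, 34, 33]
Count of internal (non-leaf) nodes: 3


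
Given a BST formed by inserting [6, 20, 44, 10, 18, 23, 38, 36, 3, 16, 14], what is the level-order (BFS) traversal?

Tree insertion order: [6, 20, 44, 10, 18, 23, 38, 36, 3, 16, 14]
Tree (level-order array): [6, 3, 20, None, None, 10, 44, None, 18, 23, None, 16, None, None, 38, 14, None, 36]
BFS from the root, enqueuing left then right child of each popped node:
  queue [6] -> pop 6, enqueue [3, 20], visited so far: [6]
  queue [3, 20] -> pop 3, enqueue [none], visited so far: [6, 3]
  queue [20] -> pop 20, enqueue [10, 44], visited so far: [6, 3, 20]
  queue [10, 44] -> pop 10, enqueue [18], visited so far: [6, 3, 20, 10]
  queue [44, 18] -> pop 44, enqueue [23], visited so far: [6, 3, 20, 10, 44]
  queue [18, 23] -> pop 18, enqueue [16], visited so far: [6, 3, 20, 10, 44, 18]
  queue [23, 16] -> pop 23, enqueue [38], visited so far: [6, 3, 20, 10, 44, 18, 23]
  queue [16, 38] -> pop 16, enqueue [14], visited so far: [6, 3, 20, 10, 44, 18, 23, 16]
  queue [38, 14] -> pop 38, enqueue [36], visited so far: [6, 3, 20, 10, 44, 18, 23, 16, 38]
  queue [14, 36] -> pop 14, enqueue [none], visited so far: [6, 3, 20, 10, 44, 18, 23, 16, 38, 14]
  queue [36] -> pop 36, enqueue [none], visited so far: [6, 3, 20, 10, 44, 18, 23, 16, 38, 14, 36]
Result: [6, 3, 20, 10, 44, 18, 23, 16, 38, 14, 36]


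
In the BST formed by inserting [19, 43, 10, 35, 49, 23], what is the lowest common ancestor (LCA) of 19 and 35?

Tree insertion order: [19, 43, 10, 35, 49, 23]
Tree (level-order array): [19, 10, 43, None, None, 35, 49, 23]
In a BST, the LCA of p=19, q=35 is the first node v on the
root-to-leaf path with p <= v <= q (go left if both < v, right if both > v).
Walk from root:
  at 19: 19 <= 19 <= 35, this is the LCA
LCA = 19


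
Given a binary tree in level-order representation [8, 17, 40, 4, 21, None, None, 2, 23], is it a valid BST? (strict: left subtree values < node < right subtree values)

Level-order array: [8, 17, 40, 4, 21, None, None, 2, 23]
Validate using subtree bounds (lo, hi): at each node, require lo < value < hi,
then recurse left with hi=value and right with lo=value.
Preorder trace (stopping at first violation):
  at node 8 with bounds (-inf, +inf): OK
  at node 17 with bounds (-inf, 8): VIOLATION
Node 17 violates its bound: not (-inf < 17 < 8).
Result: Not a valid BST


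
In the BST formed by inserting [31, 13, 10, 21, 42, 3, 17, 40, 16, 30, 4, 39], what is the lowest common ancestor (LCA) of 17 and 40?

Tree insertion order: [31, 13, 10, 21, 42, 3, 17, 40, 16, 30, 4, 39]
Tree (level-order array): [31, 13, 42, 10, 21, 40, None, 3, None, 17, 30, 39, None, None, 4, 16]
In a BST, the LCA of p=17, q=40 is the first node v on the
root-to-leaf path with p <= v <= q (go left if both < v, right if both > v).
Walk from root:
  at 31: 17 <= 31 <= 40, this is the LCA
LCA = 31


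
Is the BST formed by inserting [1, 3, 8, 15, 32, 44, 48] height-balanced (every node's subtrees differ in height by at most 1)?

Tree (level-order array): [1, None, 3, None, 8, None, 15, None, 32, None, 44, None, 48]
Definition: a tree is height-balanced if, at every node, |h(left) - h(right)| <= 1 (empty subtree has height -1).
Bottom-up per-node check:
  node 48: h_left=-1, h_right=-1, diff=0 [OK], height=0
  node 44: h_left=-1, h_right=0, diff=1 [OK], height=1
  node 32: h_left=-1, h_right=1, diff=2 [FAIL (|-1-1|=2 > 1)], height=2
  node 15: h_left=-1, h_right=2, diff=3 [FAIL (|-1-2|=3 > 1)], height=3
  node 8: h_left=-1, h_right=3, diff=4 [FAIL (|-1-3|=4 > 1)], height=4
  node 3: h_left=-1, h_right=4, diff=5 [FAIL (|-1-4|=5 > 1)], height=5
  node 1: h_left=-1, h_right=5, diff=6 [FAIL (|-1-5|=6 > 1)], height=6
Node 32 violates the condition: |-1 - 1| = 2 > 1.
Result: Not balanced


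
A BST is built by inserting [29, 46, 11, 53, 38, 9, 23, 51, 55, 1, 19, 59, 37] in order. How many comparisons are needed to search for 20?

Search path for 20: 29 -> 11 -> 23 -> 19
Found: False
Comparisons: 4


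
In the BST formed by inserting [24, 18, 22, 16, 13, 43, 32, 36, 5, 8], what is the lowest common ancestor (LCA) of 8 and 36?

Tree insertion order: [24, 18, 22, 16, 13, 43, 32, 36, 5, 8]
Tree (level-order array): [24, 18, 43, 16, 22, 32, None, 13, None, None, None, None, 36, 5, None, None, None, None, 8]
In a BST, the LCA of p=8, q=36 is the first node v on the
root-to-leaf path with p <= v <= q (go left if both < v, right if both > v).
Walk from root:
  at 24: 8 <= 24 <= 36, this is the LCA
LCA = 24


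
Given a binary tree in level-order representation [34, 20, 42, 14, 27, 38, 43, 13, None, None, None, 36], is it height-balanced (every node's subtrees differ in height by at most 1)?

Tree (level-order array): [34, 20, 42, 14, 27, 38, 43, 13, None, None, None, 36]
Definition: a tree is height-balanced if, at every node, |h(left) - h(right)| <= 1 (empty subtree has height -1).
Bottom-up per-node check:
  node 13: h_left=-1, h_right=-1, diff=0 [OK], height=0
  node 14: h_left=0, h_right=-1, diff=1 [OK], height=1
  node 27: h_left=-1, h_right=-1, diff=0 [OK], height=0
  node 20: h_left=1, h_right=0, diff=1 [OK], height=2
  node 36: h_left=-1, h_right=-1, diff=0 [OK], height=0
  node 38: h_left=0, h_right=-1, diff=1 [OK], height=1
  node 43: h_left=-1, h_right=-1, diff=0 [OK], height=0
  node 42: h_left=1, h_right=0, diff=1 [OK], height=2
  node 34: h_left=2, h_right=2, diff=0 [OK], height=3
All nodes satisfy the balance condition.
Result: Balanced


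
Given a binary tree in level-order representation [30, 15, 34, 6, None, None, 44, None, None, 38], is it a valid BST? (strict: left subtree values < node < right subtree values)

Level-order array: [30, 15, 34, 6, None, None, 44, None, None, 38]
Validate using subtree bounds (lo, hi): at each node, require lo < value < hi,
then recurse left with hi=value and right with lo=value.
Preorder trace (stopping at first violation):
  at node 30 with bounds (-inf, +inf): OK
  at node 15 with bounds (-inf, 30): OK
  at node 6 with bounds (-inf, 15): OK
  at node 34 with bounds (30, +inf): OK
  at node 44 with bounds (34, +inf): OK
  at node 38 with bounds (34, 44): OK
No violation found at any node.
Result: Valid BST


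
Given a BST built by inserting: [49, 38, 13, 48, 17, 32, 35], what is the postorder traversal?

Tree insertion order: [49, 38, 13, 48, 17, 32, 35]
Tree (level-order array): [49, 38, None, 13, 48, None, 17, None, None, None, 32, None, 35]
Postorder traversal: [35, 32, 17, 13, 48, 38, 49]


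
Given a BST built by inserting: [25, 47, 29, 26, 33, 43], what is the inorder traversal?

Tree insertion order: [25, 47, 29, 26, 33, 43]
Tree (level-order array): [25, None, 47, 29, None, 26, 33, None, None, None, 43]
Inorder traversal: [25, 26, 29, 33, 43, 47]


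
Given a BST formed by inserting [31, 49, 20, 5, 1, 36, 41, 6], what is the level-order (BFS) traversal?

Tree insertion order: [31, 49, 20, 5, 1, 36, 41, 6]
Tree (level-order array): [31, 20, 49, 5, None, 36, None, 1, 6, None, 41]
BFS from the root, enqueuing left then right child of each popped node:
  queue [31] -> pop 31, enqueue [20, 49], visited so far: [31]
  queue [20, 49] -> pop 20, enqueue [5], visited so far: [31, 20]
  queue [49, 5] -> pop 49, enqueue [36], visited so far: [31, 20, 49]
  queue [5, 36] -> pop 5, enqueue [1, 6], visited so far: [31, 20, 49, 5]
  queue [36, 1, 6] -> pop 36, enqueue [41], visited so far: [31, 20, 49, 5, 36]
  queue [1, 6, 41] -> pop 1, enqueue [none], visited so far: [31, 20, 49, 5, 36, 1]
  queue [6, 41] -> pop 6, enqueue [none], visited so far: [31, 20, 49, 5, 36, 1, 6]
  queue [41] -> pop 41, enqueue [none], visited so far: [31, 20, 49, 5, 36, 1, 6, 41]
Result: [31, 20, 49, 5, 36, 1, 6, 41]


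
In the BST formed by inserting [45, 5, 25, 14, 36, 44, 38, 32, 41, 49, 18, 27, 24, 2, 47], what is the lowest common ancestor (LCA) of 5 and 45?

Tree insertion order: [45, 5, 25, 14, 36, 44, 38, 32, 41, 49, 18, 27, 24, 2, 47]
Tree (level-order array): [45, 5, 49, 2, 25, 47, None, None, None, 14, 36, None, None, None, 18, 32, 44, None, 24, 27, None, 38, None, None, None, None, None, None, 41]
In a BST, the LCA of p=5, q=45 is the first node v on the
root-to-leaf path with p <= v <= q (go left if both < v, right if both > v).
Walk from root:
  at 45: 5 <= 45 <= 45, this is the LCA
LCA = 45


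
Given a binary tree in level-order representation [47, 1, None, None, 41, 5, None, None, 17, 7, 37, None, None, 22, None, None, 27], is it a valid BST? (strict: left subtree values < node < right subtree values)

Level-order array: [47, 1, None, None, 41, 5, None, None, 17, 7, 37, None, None, 22, None, None, 27]
Validate using subtree bounds (lo, hi): at each node, require lo < value < hi,
then recurse left with hi=value and right with lo=value.
Preorder trace (stopping at first violation):
  at node 47 with bounds (-inf, +inf): OK
  at node 1 with bounds (-inf, 47): OK
  at node 41 with bounds (1, 47): OK
  at node 5 with bounds (1, 41): OK
  at node 17 with bounds (5, 41): OK
  at node 7 with bounds (5, 17): OK
  at node 37 with bounds (17, 41): OK
  at node 22 with bounds (17, 37): OK
  at node 27 with bounds (22, 37): OK
No violation found at any node.
Result: Valid BST


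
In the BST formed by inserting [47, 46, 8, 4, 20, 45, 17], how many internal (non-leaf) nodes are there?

Tree built from: [47, 46, 8, 4, 20, 45, 17]
Tree (level-order array): [47, 46, None, 8, None, 4, 20, None, None, 17, 45]
Rule: An internal node has at least one child.
Per-node child counts:
  node 47: 1 child(ren)
  node 46: 1 child(ren)
  node 8: 2 child(ren)
  node 4: 0 child(ren)
  node 20: 2 child(ren)
  node 17: 0 child(ren)
  node 45: 0 child(ren)
Matching nodes: [47, 46, 8, 20]
Count of internal (non-leaf) nodes: 4


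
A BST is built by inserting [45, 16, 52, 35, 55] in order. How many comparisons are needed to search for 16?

Search path for 16: 45 -> 16
Found: True
Comparisons: 2


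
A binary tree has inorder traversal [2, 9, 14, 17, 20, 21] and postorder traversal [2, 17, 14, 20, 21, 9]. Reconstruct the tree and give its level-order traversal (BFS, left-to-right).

Inorder:   [2, 9, 14, 17, 20, 21]
Postorder: [2, 17, 14, 20, 21, 9]
Algorithm: postorder visits root last, so walk postorder right-to-left;
each value is the root of the current inorder slice — split it at that
value, recurse on the right subtree first, then the left.
Recursive splits:
  root=9; inorder splits into left=[2], right=[14, 17, 20, 21]
  root=21; inorder splits into left=[14, 17, 20], right=[]
  root=20; inorder splits into left=[14, 17], right=[]
  root=14; inorder splits into left=[], right=[17]
  root=17; inorder splits into left=[], right=[]
  root=2; inorder splits into left=[], right=[]
Reconstructed level-order: [9, 2, 21, 20, 14, 17]


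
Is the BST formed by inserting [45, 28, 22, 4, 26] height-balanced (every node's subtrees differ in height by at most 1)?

Tree (level-order array): [45, 28, None, 22, None, 4, 26]
Definition: a tree is height-balanced if, at every node, |h(left) - h(right)| <= 1 (empty subtree has height -1).
Bottom-up per-node check:
  node 4: h_left=-1, h_right=-1, diff=0 [OK], height=0
  node 26: h_left=-1, h_right=-1, diff=0 [OK], height=0
  node 22: h_left=0, h_right=0, diff=0 [OK], height=1
  node 28: h_left=1, h_right=-1, diff=2 [FAIL (|1--1|=2 > 1)], height=2
  node 45: h_left=2, h_right=-1, diff=3 [FAIL (|2--1|=3 > 1)], height=3
Node 28 violates the condition: |1 - -1| = 2 > 1.
Result: Not balanced


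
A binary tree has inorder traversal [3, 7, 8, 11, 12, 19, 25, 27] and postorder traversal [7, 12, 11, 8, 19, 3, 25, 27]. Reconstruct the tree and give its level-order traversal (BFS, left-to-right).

Inorder:   [3, 7, 8, 11, 12, 19, 25, 27]
Postorder: [7, 12, 11, 8, 19, 3, 25, 27]
Algorithm: postorder visits root last, so walk postorder right-to-left;
each value is the root of the current inorder slice — split it at that
value, recurse on the right subtree first, then the left.
Recursive splits:
  root=27; inorder splits into left=[3, 7, 8, 11, 12, 19, 25], right=[]
  root=25; inorder splits into left=[3, 7, 8, 11, 12, 19], right=[]
  root=3; inorder splits into left=[], right=[7, 8, 11, 12, 19]
  root=19; inorder splits into left=[7, 8, 11, 12], right=[]
  root=8; inorder splits into left=[7], right=[11, 12]
  root=11; inorder splits into left=[], right=[12]
  root=12; inorder splits into left=[], right=[]
  root=7; inorder splits into left=[], right=[]
Reconstructed level-order: [27, 25, 3, 19, 8, 7, 11, 12]


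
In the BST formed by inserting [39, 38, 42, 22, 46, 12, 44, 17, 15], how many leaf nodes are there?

Tree built from: [39, 38, 42, 22, 46, 12, 44, 17, 15]
Tree (level-order array): [39, 38, 42, 22, None, None, 46, 12, None, 44, None, None, 17, None, None, 15]
Rule: A leaf has 0 children.
Per-node child counts:
  node 39: 2 child(ren)
  node 38: 1 child(ren)
  node 22: 1 child(ren)
  node 12: 1 child(ren)
  node 17: 1 child(ren)
  node 15: 0 child(ren)
  node 42: 1 child(ren)
  node 46: 1 child(ren)
  node 44: 0 child(ren)
Matching nodes: [15, 44]
Count of leaf nodes: 2


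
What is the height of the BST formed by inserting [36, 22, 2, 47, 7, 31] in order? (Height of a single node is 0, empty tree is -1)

Insertion order: [36, 22, 2, 47, 7, 31]
Tree (level-order array): [36, 22, 47, 2, 31, None, None, None, 7]
Compute height bottom-up (empty subtree = -1):
  height(7) = 1 + max(-1, -1) = 0
  height(2) = 1 + max(-1, 0) = 1
  height(31) = 1 + max(-1, -1) = 0
  height(22) = 1 + max(1, 0) = 2
  height(47) = 1 + max(-1, -1) = 0
  height(36) = 1 + max(2, 0) = 3
Height = 3


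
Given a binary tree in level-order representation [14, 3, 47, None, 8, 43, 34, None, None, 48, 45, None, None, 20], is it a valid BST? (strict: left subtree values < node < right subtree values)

Level-order array: [14, 3, 47, None, 8, 43, 34, None, None, 48, 45, None, None, 20]
Validate using subtree bounds (lo, hi): at each node, require lo < value < hi,
then recurse left with hi=value and right with lo=value.
Preorder trace (stopping at first violation):
  at node 14 with bounds (-inf, +inf): OK
  at node 3 with bounds (-inf, 14): OK
  at node 8 with bounds (3, 14): OK
  at node 47 with bounds (14, +inf): OK
  at node 43 with bounds (14, 47): OK
  at node 48 with bounds (14, 43): VIOLATION
Node 48 violates its bound: not (14 < 48 < 43).
Result: Not a valid BST
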